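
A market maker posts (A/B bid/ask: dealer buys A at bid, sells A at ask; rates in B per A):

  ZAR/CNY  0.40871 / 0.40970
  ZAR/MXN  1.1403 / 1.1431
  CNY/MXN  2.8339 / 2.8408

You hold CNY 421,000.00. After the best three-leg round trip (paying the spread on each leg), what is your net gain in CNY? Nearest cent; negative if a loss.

Net profit: CNY 5,577.22

Best loop CNY → MXN → ZAR → CNY:
CNY 421,000.00 × 2.8339 (sell CNY at bid) = MXN 1,193,071.90
MXN 1,193,071.90 ÷ 1.1431 (buy ZAR at ask) = ZAR 1,043,716.12
ZAR 1,043,716.12 × 0.40871 (sell ZAR at bid) = CNY 426,577.22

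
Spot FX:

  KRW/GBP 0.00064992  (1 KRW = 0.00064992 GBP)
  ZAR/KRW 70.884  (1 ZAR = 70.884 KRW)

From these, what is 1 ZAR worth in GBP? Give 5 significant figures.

1 ZAR × 70.884 = 70.884 KRW
70.884 KRW × 0.00064992 = 0.0460689 GBP

ZAR/GBP = 0.046069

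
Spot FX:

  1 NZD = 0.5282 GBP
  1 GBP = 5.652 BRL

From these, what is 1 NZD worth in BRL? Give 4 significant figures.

NZD/BRL = 2.985

1 NZD × 0.5282 = 0.5282 GBP
0.5282 GBP × 5.652 = 2.98539 BRL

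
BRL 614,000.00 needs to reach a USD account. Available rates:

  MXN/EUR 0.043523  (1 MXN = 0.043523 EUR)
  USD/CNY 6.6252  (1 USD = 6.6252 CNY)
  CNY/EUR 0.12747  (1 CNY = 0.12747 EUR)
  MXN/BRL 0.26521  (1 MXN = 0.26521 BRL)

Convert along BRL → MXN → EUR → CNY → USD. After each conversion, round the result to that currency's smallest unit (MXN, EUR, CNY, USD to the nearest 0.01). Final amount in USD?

USD 119,313.70

BRL 614,000.00 ÷ 0.26521 = MXN 2,315,146.49
MXN 2,315,146.49 × 0.043523 = EUR 100,762.12
EUR 100,762.12 ÷ 0.12747 = CNY 790,477.13
CNY 790,477.13 ÷ 6.6252 = USD 119,313.70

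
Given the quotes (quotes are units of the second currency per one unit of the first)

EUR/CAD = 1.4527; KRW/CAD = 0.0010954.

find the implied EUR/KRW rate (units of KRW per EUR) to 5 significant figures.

EUR/KRW = 1326.2

1 EUR × 1.4527 = 1.4527 CAD
1.4527 CAD ÷ 0.0010954 = 1326.18 KRW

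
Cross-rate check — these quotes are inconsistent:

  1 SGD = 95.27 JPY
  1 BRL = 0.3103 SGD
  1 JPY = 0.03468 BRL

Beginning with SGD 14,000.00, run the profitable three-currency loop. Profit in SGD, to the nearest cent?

Profitable loop is SGD → JPY → BRL → SGD:
SGD 14,000.00 × 95.27 = JPY 1,333,780
JPY 1,333,780 × 0.03468 = BRL 46,255.49
BRL 46,255.49 × 0.3103 = SGD 14,353.08
Profit = SGD 14,353.08 − SGD 14,000.00

Profit: SGD 353.08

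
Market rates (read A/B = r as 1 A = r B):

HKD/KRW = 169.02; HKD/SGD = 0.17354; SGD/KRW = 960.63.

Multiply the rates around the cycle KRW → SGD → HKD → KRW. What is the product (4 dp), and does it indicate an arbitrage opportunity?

Around KRW → SGD → HKD → KRW: 1 ÷ 960.63 ÷ 0.17354 × 169.02 = 1.013870
Product > 1; profitable direction is KRW → SGD → HKD → KRW.

1.0139 (arbitrage exists)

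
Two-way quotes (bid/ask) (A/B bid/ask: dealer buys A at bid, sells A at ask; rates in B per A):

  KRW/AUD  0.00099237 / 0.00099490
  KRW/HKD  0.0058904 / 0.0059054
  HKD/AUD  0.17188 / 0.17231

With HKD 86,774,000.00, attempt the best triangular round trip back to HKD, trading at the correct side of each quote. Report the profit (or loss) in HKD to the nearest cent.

Best loop HKD → AUD → KRW → HKD:
HKD 86,774,000.00 × 0.17188 (sell HKD at bid) = AUD 14,914,715.12
AUD 14,914,715.12 ÷ 0.00099490 (buy KRW at ask) = KRW 14,991,170,087
KRW 14,991,170,087 × 0.0058904 (sell KRW at bid) = HKD 88,303,988.28

Net profit: HKD 1,529,988.28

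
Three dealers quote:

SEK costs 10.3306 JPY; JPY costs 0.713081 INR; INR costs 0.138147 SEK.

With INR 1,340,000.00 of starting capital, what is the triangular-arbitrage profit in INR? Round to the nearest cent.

Profitable loop is INR → SEK → JPY → INR:
INR 1,340,000.00 × 0.138147 = SEK 185,116.98
SEK 185,116.98 × 10.3306 = JPY 1,912,369
JPY 1,912,369 × 0.713081 = INR 1,363,674.34
Profit = INR 1,363,674.34 − INR 1,340,000.00

Profit: INR 23,674.34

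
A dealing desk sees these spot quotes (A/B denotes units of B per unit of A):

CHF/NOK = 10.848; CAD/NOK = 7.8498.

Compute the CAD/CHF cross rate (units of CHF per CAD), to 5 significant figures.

CAD/CHF = 0.72362

1 CAD × 7.8498 = 7.8498 NOK
7.8498 NOK ÷ 10.848 = 0.723617 CHF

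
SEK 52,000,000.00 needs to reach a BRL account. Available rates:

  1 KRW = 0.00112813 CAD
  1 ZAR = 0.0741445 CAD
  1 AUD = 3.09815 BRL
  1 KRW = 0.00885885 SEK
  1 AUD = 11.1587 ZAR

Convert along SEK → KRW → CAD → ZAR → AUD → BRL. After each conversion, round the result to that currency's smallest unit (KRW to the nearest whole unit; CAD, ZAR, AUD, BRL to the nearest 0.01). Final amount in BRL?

BRL 24,796,765.89

SEK 52,000,000.00 ÷ 0.00885885 = KRW 5,869,836,378
KRW 5,869,836,378 × 0.00112813 = CAD 6,621,938.51
CAD 6,621,938.51 ÷ 0.0741445 = ZAR 89,311,257.21
ZAR 89,311,257.21 ÷ 11.1587 = AUD 8,003,733.16
AUD 8,003,733.16 × 3.09815 = BRL 24,796,765.89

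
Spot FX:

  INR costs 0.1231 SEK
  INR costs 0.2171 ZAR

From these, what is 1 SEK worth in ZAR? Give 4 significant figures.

SEK/ZAR = 1.764

1 SEK ÷ 0.1231 = 8.12348 INR
8.12348 INR × 0.2171 = 1.76361 ZAR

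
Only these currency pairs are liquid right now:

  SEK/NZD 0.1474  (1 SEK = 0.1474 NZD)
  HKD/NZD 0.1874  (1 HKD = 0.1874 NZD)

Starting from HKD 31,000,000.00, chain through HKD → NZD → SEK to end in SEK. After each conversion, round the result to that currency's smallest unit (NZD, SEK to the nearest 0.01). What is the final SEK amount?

SEK 39,412,483.04

HKD 31,000,000.00 × 0.1874 = NZD 5,809,400.00
NZD 5,809,400.00 ÷ 0.1474 = SEK 39,412,483.04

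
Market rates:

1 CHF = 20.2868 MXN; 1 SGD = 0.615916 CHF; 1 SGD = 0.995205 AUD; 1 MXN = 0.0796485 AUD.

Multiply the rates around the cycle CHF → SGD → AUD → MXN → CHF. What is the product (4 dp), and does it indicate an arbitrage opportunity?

Around CHF → SGD → AUD → MXN → CHF: 1 ÷ 0.615916 × 0.995205 ÷ 0.0796485 ÷ 20.2868 = 1.000000
Product ≈ 1 (deviation 0.000%, within rounding noise).

1.0000 (no arbitrage)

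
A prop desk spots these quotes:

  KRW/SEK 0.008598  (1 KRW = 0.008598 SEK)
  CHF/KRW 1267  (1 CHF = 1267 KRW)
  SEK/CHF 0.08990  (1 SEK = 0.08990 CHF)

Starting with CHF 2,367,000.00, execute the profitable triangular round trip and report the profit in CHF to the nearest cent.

Profit: CHF 49,932.44

Profitable loop is CHF → SEK → KRW → CHF:
CHF 2,367,000.00 ÷ 0.08990 = SEK 26,329,254.73
SEK 26,329,254.73 ÷ 0.008598 = KRW 3,062,253,399
KRW 3,062,253,399 ÷ 1267 = CHF 2,416,932.44
Profit = CHF 2,416,932.44 − CHF 2,367,000.00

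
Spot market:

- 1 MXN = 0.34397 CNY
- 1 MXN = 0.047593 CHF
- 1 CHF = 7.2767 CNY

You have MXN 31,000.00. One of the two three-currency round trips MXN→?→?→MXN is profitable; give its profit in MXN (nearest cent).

Profit: MXN 211.79

Profitable loop is MXN → CHF → CNY → MXN:
MXN 31,000.00 × 0.047593 = CHF 1,475.38
CHF 1,475.38 × 7.2767 = CNY 10,735.92
CNY 10,735.92 ÷ 0.34397 = MXN 31,211.79
Profit = MXN 31,211.79 − MXN 31,000.00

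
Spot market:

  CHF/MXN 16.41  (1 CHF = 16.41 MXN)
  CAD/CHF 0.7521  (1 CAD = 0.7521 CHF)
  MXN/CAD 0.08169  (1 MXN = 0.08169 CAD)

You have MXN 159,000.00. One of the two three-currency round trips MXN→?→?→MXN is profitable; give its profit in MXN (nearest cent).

Profit: MXN 1,306.15

Profitable loop is MXN → CAD → CHF → MXN:
MXN 159,000.00 × 0.08169 = CAD 12,988.71
CAD 12,988.71 × 0.7521 = CHF 9,768.81
CHF 9,768.81 × 16.41 = MXN 160,306.15
Profit = MXN 160,306.15 − MXN 159,000.00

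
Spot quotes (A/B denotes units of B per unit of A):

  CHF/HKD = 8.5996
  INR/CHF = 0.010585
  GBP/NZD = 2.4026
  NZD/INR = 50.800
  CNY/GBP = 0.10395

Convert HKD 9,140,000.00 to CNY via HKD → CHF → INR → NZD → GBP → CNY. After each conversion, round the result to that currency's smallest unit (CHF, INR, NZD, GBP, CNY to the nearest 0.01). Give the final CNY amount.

CNY 7,914,206.93

HKD 9,140,000.00 ÷ 8.5996 = CHF 1,062,840.13
CHF 1,062,840.13 ÷ 0.010585 = INR 100,410,026.45
INR 100,410,026.45 ÷ 50.800 = NZD 1,976,575.32
NZD 1,976,575.32 ÷ 2.4026 = GBP 822,681.81
GBP 822,681.81 ÷ 0.10395 = CNY 7,914,206.93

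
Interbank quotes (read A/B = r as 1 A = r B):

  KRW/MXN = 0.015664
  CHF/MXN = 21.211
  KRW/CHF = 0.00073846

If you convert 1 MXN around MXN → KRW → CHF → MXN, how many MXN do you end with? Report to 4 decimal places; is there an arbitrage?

1.0000 (no arbitrage)

Around MXN → KRW → CHF → MXN: 1 ÷ 0.015664 × 0.00073846 × 21.211 = 0.999966
Product ≈ 1 (deviation 0.003%, within rounding noise).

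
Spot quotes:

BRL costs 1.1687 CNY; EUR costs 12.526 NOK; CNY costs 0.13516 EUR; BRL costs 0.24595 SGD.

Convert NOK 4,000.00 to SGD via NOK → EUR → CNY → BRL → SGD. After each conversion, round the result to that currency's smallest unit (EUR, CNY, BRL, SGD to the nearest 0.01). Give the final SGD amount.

NOK 4,000.00 ÷ 12.526 = EUR 319.34
EUR 319.34 ÷ 0.13516 = CNY 2,362.68
CNY 2,362.68 ÷ 1.1687 = BRL 2,021.63
BRL 2,021.63 × 0.24595 = SGD 497.22

SGD 497.22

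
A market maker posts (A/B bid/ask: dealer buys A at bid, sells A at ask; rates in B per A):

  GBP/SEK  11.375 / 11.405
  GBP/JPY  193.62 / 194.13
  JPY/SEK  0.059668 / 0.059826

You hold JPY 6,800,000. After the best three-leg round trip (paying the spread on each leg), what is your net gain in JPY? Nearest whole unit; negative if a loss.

Best loop JPY → SEK → GBP → JPY:
JPY 6,800,000 × 0.059668 (sell JPY at bid) = SEK 405,742.40
SEK 405,742.40 ÷ 11.405 (buy GBP at ask) = GBP 35,575.84
GBP 35,575.84 × 193.62 (sell GBP at bid) = JPY 6,888,193

Net profit: JPY 88,193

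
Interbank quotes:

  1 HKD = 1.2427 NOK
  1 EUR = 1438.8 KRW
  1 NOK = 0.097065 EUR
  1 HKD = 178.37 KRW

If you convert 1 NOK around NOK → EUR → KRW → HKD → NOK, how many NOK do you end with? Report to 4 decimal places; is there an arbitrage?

Around NOK → EUR → KRW → HKD → NOK: 1 × 0.097065 × 1438.8 ÷ 178.37 × 1.2427 = 0.972988
Product < 1; profitable direction is NOK → HKD → KRW → EUR → NOK.

0.9730 (arbitrage exists)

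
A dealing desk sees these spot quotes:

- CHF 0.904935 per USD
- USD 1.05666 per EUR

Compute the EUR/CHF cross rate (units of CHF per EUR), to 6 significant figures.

EUR/CHF = 0.956209

1 EUR × 1.05666 = 1.05666 USD
1.05666 USD × 0.904935 = 0.956209 CHF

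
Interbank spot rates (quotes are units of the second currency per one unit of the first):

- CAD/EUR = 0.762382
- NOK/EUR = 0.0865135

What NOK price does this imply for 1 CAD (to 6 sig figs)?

1 CAD × 0.762382 = 0.762382 EUR
0.762382 EUR ÷ 0.0865135 = 8.81229 NOK

CAD/NOK = 8.81229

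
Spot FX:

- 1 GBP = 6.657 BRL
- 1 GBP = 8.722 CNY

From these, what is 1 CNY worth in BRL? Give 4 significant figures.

1 CNY ÷ 8.722 = 0.114653 GBP
0.114653 GBP × 6.657 = 0.763242 BRL

CNY/BRL = 0.7632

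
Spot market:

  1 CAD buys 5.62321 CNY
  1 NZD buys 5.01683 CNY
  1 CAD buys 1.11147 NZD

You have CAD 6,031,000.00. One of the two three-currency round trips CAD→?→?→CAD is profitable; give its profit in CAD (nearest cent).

Profit: CAD 51,001.20

Profitable loop is CAD → CNY → NZD → CAD:
CAD 6,031,000.00 × 5.62321 = CNY 33,913,579.51
CNY 33,913,579.51 ÷ 5.01683 = NZD 6,759,961.87
NZD 6,759,961.87 ÷ 1.11147 = CAD 6,082,001.20
Profit = CAD 6,082,001.20 − CAD 6,031,000.00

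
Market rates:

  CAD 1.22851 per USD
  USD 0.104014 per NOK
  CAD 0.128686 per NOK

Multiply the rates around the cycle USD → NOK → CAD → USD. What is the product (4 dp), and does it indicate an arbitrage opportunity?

1.0071 (arbitrage exists)

Around USD → NOK → CAD → USD: 1 ÷ 0.104014 × 0.128686 ÷ 1.22851 = 1.007073
Product > 1; profitable direction is USD → NOK → CAD → USD.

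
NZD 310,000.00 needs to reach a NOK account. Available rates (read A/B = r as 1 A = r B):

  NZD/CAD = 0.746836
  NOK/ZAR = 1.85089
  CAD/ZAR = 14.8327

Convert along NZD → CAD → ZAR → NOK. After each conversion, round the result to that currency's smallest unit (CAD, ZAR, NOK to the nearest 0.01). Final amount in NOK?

NOK 1,855,352.96

NZD 310,000.00 × 0.746836 = CAD 231,519.16
CAD 231,519.16 × 14.8327 = ZAR 3,434,054.24
ZAR 3,434,054.24 ÷ 1.85089 = NOK 1,855,352.96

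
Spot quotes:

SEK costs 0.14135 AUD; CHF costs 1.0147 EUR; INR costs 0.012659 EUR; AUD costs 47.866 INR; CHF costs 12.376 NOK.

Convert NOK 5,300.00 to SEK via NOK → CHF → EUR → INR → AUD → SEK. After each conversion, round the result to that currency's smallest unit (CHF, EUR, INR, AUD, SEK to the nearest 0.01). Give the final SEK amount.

SEK 5,073.65

NOK 5,300.00 ÷ 12.376 = CHF 428.25
CHF 428.25 × 1.0147 = EUR 434.55
EUR 434.55 ÷ 0.012659 = INR 34,327.36
INR 34,327.36 ÷ 47.866 = AUD 717.16
AUD 717.16 ÷ 0.14135 = SEK 5,073.65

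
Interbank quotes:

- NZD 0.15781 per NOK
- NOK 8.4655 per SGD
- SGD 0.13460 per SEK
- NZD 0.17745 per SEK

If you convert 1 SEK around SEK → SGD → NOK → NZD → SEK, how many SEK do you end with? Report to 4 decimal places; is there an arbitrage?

1.0133 (arbitrage exists)

Around SEK → SGD → NOK → NZD → SEK: 1 × 0.13460 × 8.4655 × 0.15781 ÷ 0.17745 = 1.013342
Product > 1; profitable direction is SEK → SGD → NOK → NZD → SEK.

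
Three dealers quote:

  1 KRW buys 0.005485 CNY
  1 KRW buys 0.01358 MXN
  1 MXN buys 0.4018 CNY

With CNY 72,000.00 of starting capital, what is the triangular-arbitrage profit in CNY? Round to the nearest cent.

Profitable loop is CNY → MXN → KRW → CNY:
CNY 72,000.00 ÷ 0.4018 = MXN 179,193.63
MXN 179,193.63 ÷ 0.01358 = KRW 13,195,407
KRW 13,195,407 × 0.005485 = CNY 72,376.81
Profit = CNY 72,376.81 − CNY 72,000.00

Profit: CNY 376.81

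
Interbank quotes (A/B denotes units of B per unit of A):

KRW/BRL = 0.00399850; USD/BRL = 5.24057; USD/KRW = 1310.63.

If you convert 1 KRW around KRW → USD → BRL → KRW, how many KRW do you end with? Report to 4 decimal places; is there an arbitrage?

Around KRW → USD → BRL → KRW: 1 ÷ 1310.63 × 5.24057 ÷ 0.00399850 = 1.000003
Product ≈ 1 (deviation 0.000%, within rounding noise).

1.0000 (no arbitrage)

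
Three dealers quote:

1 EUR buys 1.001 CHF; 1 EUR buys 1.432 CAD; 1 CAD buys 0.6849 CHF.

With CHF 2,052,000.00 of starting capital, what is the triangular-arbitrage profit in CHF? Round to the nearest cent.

Profit: CHF 42,311.37

Profitable loop is CHF → CAD → EUR → CHF:
CHF 2,052,000.00 ÷ 0.6849 = CAD 2,996,057.82
CAD 2,996,057.82 ÷ 1.432 = EUR 2,092,219.15
EUR 2,092,219.15 × 1.001 = CHF 2,094,311.37
Profit = CHF 2,094,311.37 − CHF 2,052,000.00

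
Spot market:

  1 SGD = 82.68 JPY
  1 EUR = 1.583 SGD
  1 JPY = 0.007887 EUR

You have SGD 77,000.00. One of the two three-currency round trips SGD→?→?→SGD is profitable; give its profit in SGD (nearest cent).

Profit: SGD 2,484.77

Profitable loop is SGD → JPY → EUR → SGD:
SGD 77,000.00 × 82.68 = JPY 6,366,360
JPY 6,366,360 × 0.007887 = EUR 50,211.48
EUR 50,211.48 × 1.583 = SGD 79,484.77
Profit = SGD 79,484.77 − SGD 77,000.00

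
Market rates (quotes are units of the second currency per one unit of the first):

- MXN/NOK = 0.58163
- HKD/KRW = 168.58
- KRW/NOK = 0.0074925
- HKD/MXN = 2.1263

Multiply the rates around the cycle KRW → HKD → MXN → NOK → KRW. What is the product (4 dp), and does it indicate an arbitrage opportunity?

Around KRW → HKD → MXN → NOK → KRW: 1 ÷ 168.58 × 2.1263 × 0.58163 ÷ 0.0074925 = 0.979126
Product < 1; profitable direction is KRW → NOK → MXN → HKD → KRW.

0.9791 (arbitrage exists)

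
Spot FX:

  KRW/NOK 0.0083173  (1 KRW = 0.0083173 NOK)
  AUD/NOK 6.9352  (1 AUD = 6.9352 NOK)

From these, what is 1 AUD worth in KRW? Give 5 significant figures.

AUD/KRW = 833.83

1 AUD × 6.9352 = 6.9352 NOK
6.9352 NOK ÷ 0.0083173 = 833.828 KRW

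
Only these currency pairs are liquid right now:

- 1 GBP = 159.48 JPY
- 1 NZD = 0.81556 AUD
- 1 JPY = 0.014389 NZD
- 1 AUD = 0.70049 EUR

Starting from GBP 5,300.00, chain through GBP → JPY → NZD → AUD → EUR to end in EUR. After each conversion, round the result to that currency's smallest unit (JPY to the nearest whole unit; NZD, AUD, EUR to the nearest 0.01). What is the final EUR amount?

GBP 5,300.00 × 159.48 = JPY 845,244
JPY 845,244 × 0.014389 = NZD 12,162.22
NZD 12,162.22 × 0.81556 = AUD 9,919.02
AUD 9,919.02 × 0.70049 = EUR 6,948.17

EUR 6,948.17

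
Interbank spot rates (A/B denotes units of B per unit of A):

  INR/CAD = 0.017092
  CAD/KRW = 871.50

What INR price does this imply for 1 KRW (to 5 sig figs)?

KRW/INR = 0.067134

1 KRW ÷ 871.50 = 0.00114745 CAD
0.00114745 CAD ÷ 0.017092 = 0.0671336 INR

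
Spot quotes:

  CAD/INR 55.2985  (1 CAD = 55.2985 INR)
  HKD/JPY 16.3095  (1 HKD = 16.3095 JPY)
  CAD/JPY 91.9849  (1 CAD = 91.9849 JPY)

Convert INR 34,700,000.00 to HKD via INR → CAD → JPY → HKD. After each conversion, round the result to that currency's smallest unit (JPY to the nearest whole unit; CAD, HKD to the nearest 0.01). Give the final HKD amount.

HKD 3,539,093.35

INR 34,700,000.00 ÷ 55.2985 = CAD 627,503.46
CAD 627,503.46 × 91.9849 = JPY 57,720,843
JPY 57,720,843 ÷ 16.3095 = HKD 3,539,093.35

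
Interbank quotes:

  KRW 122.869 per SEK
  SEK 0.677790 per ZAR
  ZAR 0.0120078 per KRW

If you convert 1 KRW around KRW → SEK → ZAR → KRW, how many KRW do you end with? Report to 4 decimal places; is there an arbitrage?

1.0000 (no arbitrage)

Around KRW → SEK → ZAR → KRW: 1 ÷ 122.869 ÷ 0.677790 ÷ 0.0120078 = 0.999998
Product ≈ 1 (deviation 0.000%, within rounding noise).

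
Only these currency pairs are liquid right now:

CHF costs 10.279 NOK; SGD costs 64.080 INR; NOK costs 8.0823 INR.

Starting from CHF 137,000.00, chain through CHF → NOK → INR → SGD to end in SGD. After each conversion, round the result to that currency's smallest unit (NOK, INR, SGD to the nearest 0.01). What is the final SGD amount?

SGD 177,616.74

CHF 137,000.00 × 10.279 = NOK 1,408,223.00
NOK 1,408,223.00 × 8.0823 = INR 11,381,680.75
INR 11,381,680.75 ÷ 64.080 = SGD 177,616.74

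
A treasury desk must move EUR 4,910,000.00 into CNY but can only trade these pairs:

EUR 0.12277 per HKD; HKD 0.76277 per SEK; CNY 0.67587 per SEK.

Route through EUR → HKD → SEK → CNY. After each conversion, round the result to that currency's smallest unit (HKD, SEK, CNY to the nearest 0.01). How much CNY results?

CNY 35,437,151.25

EUR 4,910,000.00 ÷ 0.12277 = HKD 39,993,483.75
HKD 39,993,483.75 ÷ 0.76277 = SEK 52,431,904.44
SEK 52,431,904.44 × 0.67587 = CNY 35,437,151.25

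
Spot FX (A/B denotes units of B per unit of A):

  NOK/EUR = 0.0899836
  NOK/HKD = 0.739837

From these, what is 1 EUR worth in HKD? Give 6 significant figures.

1 EUR ÷ 0.0899836 = 11.1131 NOK
11.1131 NOK × 0.739837 = 8.22191 HKD

EUR/HKD = 8.22191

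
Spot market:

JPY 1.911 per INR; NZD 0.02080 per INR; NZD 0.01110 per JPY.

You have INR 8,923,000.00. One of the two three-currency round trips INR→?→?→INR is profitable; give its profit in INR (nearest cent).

Profit: INR 176,786.94

Profitable loop is INR → JPY → NZD → INR:
INR 8,923,000.00 × 1.911 = JPY 17,051,853
JPY 17,051,853 × 0.01110 = NZD 189,275.57
NZD 189,275.57 ÷ 0.02080 = INR 9,099,786.94
Profit = INR 9,099,786.94 − INR 8,923,000.00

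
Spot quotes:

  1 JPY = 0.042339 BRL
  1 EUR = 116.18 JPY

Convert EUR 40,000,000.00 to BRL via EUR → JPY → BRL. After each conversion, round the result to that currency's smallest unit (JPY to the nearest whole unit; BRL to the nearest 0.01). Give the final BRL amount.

EUR 40,000,000.00 × 116.18 = JPY 4,647,200,000
JPY 4,647,200,000 × 0.042339 = BRL 196,757,800.80

BRL 196,757,800.80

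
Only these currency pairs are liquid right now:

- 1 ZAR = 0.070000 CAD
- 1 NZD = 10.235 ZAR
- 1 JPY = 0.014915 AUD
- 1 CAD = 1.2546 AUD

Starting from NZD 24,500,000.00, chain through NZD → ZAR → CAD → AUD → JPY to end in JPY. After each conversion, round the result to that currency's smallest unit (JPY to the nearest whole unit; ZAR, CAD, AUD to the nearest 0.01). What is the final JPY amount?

NZD 24,500,000.00 × 10.235 = ZAR 250,757,500.00
ZAR 250,757,500.00 × 0.070000 = CAD 17,553,025.00
CAD 17,553,025.00 × 1.2546 = AUD 22,022,025.16
AUD 22,022,025.16 ÷ 0.014915 = JPY 1,476,501,855

JPY 1,476,501,855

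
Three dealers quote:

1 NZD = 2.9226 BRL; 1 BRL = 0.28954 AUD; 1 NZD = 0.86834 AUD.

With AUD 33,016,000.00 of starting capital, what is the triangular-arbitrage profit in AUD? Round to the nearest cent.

Profit: AUD 863,447.01

Profitable loop is AUD → BRL → NZD → AUD:
AUD 33,016,000.00 ÷ 0.28954 = BRL 114,029,149.69
BRL 114,029,149.69 ÷ 2.9226 = NZD 39,016,338.08
NZD 39,016,338.08 × 0.86834 = AUD 33,879,447.01
Profit = AUD 33,879,447.01 − AUD 33,016,000.00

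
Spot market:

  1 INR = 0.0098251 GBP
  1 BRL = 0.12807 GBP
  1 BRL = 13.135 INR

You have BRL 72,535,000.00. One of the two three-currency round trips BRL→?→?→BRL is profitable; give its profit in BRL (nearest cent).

Profitable loop is BRL → INR → GBP → BRL:
BRL 72,535,000.00 × 13.135 = INR 952,747,225.00
INR 952,747,225.00 × 0.0098251 = GBP 9,360,836.76
GBP 9,360,836.76 ÷ 0.12807 = BRL 73,091,565.24
Profit = BRL 73,091,565.24 − BRL 72,535,000.00

Profit: BRL 556,565.24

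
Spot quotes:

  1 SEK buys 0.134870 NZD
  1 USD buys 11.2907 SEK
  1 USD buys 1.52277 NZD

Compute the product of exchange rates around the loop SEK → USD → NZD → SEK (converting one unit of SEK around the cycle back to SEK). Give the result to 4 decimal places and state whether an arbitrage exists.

Around SEK → USD → NZD → SEK: 1 ÷ 11.2907 × 1.52277 ÷ 0.134870 = 0.999996
Product ≈ 1 (deviation 0.000%, within rounding noise).

1.0000 (no arbitrage)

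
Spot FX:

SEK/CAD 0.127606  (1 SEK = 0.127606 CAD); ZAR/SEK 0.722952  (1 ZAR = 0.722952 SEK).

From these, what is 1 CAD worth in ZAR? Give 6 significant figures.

1 CAD ÷ 0.127606 = 7.83662 SEK
7.83662 SEK ÷ 0.722952 = 10.8398 ZAR

CAD/ZAR = 10.8398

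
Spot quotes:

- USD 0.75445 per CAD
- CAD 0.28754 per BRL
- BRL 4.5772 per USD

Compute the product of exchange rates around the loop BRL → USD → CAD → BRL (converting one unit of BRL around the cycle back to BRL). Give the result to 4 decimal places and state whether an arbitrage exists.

1.0071 (arbitrage exists)

Around BRL → USD → CAD → BRL: 1 ÷ 4.5772 ÷ 0.75445 ÷ 0.28754 = 1.007097
Product > 1; profitable direction is BRL → USD → CAD → BRL.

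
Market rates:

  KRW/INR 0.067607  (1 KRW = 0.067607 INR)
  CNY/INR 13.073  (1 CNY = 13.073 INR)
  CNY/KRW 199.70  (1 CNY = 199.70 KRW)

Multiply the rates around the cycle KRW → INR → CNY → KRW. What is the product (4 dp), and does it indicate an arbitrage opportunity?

Around KRW → INR → CNY → KRW: 1 × 0.067607 ÷ 13.073 × 199.70 = 1.032748
Product > 1; profitable direction is KRW → INR → CNY → KRW.

1.0327 (arbitrage exists)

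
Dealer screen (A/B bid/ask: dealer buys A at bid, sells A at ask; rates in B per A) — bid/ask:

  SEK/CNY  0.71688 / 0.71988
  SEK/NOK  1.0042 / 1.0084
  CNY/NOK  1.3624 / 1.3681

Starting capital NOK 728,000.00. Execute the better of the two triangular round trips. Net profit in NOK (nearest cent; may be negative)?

Net profit: NOK 14,290.06

Best loop NOK → CNY → SEK → NOK:
NOK 728,000.00 ÷ 1.3681 (buy CNY at ask) = CNY 532,124.84
CNY 532,124.84 ÷ 0.71988 (buy SEK at ask) = SEK 739,185.48
SEK 739,185.48 × 1.0042 (sell SEK at bid) = NOK 742,290.06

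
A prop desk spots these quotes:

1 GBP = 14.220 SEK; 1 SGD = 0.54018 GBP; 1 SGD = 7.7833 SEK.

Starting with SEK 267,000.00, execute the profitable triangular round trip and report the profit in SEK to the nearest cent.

Profit: SEK 3,543.39

Profitable loop is SEK → GBP → SGD → SEK:
SEK 267,000.00 ÷ 14.220 = GBP 18,776.37
GBP 18,776.37 ÷ 0.54018 = SGD 34,759.47
SGD 34,759.47 × 7.7833 = SEK 270,543.39
Profit = SEK 270,543.39 − SEK 267,000.00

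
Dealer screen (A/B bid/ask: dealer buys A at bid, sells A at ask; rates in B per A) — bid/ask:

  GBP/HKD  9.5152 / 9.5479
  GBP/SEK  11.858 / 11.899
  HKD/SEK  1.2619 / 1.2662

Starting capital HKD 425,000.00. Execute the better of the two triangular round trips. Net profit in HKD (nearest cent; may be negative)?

Net profit: HKD 3,865.71

Best loop HKD → SEK → GBP → HKD:
HKD 425,000.00 × 1.2619 (sell HKD at bid) = SEK 536,307.50
SEK 536,307.50 ÷ 11.899 (buy GBP at ask) = GBP 45,071.64
GBP 45,071.64 × 9.5152 (sell GBP at bid) = HKD 428,865.71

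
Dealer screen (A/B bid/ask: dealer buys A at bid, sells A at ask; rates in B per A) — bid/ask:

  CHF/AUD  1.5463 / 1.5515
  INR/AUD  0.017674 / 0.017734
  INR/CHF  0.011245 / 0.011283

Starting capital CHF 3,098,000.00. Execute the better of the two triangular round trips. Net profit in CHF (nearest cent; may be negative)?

Best loop CHF → INR → AUD → CHF:
CHF 3,098,000.00 ÷ 0.011283 (buy INR at ask) = INR 274,572,365.51
INR 274,572,365.51 × 0.017674 (sell INR at bid) = AUD 4,852,791.99
AUD 4,852,791.99 ÷ 1.5515 (buy CHF at ask) = CHF 3,127,806.63

Net profit: CHF 29,806.63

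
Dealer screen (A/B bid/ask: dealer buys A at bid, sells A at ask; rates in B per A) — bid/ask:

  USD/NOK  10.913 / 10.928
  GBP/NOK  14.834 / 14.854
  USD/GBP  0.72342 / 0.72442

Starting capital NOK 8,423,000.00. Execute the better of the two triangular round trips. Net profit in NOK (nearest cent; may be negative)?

Net profit: NOK 119,344.94

Best loop NOK → GBP → USD → NOK:
NOK 8,423,000.00 ÷ 14.854 (buy GBP at ask) = GBP 567,052.65
GBP 567,052.65 ÷ 0.72442 (buy USD at ask) = USD 782,767.79
USD 782,767.79 × 10.913 (sell USD at bid) = NOK 8,542,344.94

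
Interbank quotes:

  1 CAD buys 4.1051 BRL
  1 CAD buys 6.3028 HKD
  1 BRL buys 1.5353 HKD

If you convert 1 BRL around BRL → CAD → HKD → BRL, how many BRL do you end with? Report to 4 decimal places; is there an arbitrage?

1.0000 (no arbitrage)

Around BRL → CAD → HKD → BRL: 1 ÷ 4.1051 × 6.3028 ÷ 1.5353 = 1.000038
Product ≈ 1 (deviation 0.004%, within rounding noise).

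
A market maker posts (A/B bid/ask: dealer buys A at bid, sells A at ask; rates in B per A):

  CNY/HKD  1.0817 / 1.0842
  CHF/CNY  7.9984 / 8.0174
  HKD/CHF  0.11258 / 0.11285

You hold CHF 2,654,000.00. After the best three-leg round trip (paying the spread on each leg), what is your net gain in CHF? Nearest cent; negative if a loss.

Net profit: CHF 51,555.21

Best loop CHF → HKD → CNY → CHF:
CHF 2,654,000.00 ÷ 0.11285 (buy HKD at ask) = HKD 23,517,944.17
HKD 23,517,944.17 ÷ 1.0842 (buy CNY at ask) = CNY 21,691,518.33
CNY 21,691,518.33 ÷ 8.0174 (buy CHF at ask) = CHF 2,705,555.21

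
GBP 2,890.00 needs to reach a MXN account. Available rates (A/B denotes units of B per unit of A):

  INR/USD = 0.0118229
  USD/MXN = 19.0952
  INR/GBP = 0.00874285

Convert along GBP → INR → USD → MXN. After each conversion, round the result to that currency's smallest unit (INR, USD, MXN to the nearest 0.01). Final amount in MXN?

MXN 74,626.52

GBP 2,890.00 ÷ 0.00874285 = INR 330,555.83
INR 330,555.83 × 0.0118229 = USD 3,908.13
USD 3,908.13 × 19.0952 = MXN 74,626.52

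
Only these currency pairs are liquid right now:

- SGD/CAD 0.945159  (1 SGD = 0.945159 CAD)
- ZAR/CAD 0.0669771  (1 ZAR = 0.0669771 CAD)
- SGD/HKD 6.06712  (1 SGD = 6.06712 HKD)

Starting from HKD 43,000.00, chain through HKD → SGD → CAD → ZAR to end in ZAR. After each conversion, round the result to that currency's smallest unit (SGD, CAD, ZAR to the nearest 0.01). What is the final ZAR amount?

HKD 43,000.00 ÷ 6.06712 = SGD 7,087.38
SGD 7,087.38 × 0.945159 = CAD 6,698.70
CAD 6,698.70 ÷ 0.0669771 = ZAR 100,014.78

ZAR 100,014.78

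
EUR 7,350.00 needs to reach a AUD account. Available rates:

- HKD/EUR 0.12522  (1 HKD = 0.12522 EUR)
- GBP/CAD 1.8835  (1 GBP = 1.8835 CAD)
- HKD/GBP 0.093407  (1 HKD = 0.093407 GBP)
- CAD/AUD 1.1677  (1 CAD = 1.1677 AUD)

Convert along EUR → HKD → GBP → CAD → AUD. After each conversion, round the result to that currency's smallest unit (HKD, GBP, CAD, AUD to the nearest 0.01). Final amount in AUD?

EUR 7,350.00 ÷ 0.12522 = HKD 58,696.69
HKD 58,696.69 × 0.093407 = GBP 5,482.68
GBP 5,482.68 × 1.8835 = CAD 10,326.63
CAD 10,326.63 × 1.1677 = AUD 12,058.41

AUD 12,058.41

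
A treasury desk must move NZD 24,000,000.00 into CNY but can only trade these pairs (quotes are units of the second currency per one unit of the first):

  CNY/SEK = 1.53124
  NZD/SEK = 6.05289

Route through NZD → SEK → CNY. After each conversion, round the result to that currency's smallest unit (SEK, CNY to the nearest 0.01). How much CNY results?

CNY 94,870,405.68

NZD 24,000,000.00 × 6.05289 = SEK 145,269,360.00
SEK 145,269,360.00 ÷ 1.53124 = CNY 94,870,405.68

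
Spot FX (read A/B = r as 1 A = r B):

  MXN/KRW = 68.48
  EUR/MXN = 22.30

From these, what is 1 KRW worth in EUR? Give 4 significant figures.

1 KRW ÷ 68.48 = 0.0146028 MXN
0.0146028 MXN ÷ 22.30 = 0.000654834 EUR

KRW/EUR = 0.0006548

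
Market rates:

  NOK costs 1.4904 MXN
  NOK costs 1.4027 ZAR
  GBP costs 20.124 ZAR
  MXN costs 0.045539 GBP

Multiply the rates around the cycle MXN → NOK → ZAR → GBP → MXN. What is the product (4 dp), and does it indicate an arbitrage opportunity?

Around MXN → NOK → ZAR → GBP → MXN: 1 ÷ 1.4904 × 1.4027 ÷ 20.124 ÷ 0.045539 = 1.026985
Product > 1; profitable direction is MXN → NOK → ZAR → GBP → MXN.

1.0270 (arbitrage exists)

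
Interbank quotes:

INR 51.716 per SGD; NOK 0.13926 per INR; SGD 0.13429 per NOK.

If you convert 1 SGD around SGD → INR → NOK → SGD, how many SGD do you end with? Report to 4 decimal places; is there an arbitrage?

Around SGD → INR → NOK → SGD: 1 × 51.716 × 0.13926 × 0.13429 = 0.967153
Product < 1; profitable direction is SGD → NOK → INR → SGD.

0.9672 (arbitrage exists)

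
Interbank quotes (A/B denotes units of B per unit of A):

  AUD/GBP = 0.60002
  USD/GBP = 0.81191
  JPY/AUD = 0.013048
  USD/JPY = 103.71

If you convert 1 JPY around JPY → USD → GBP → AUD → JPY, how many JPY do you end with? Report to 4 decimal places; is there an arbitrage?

0.9999 (no arbitrage)

Around JPY → USD → GBP → AUD → JPY: 1 ÷ 103.71 × 0.81191 ÷ 0.60002 ÷ 0.013048 = 0.999948
Product ≈ 1 (deviation 0.005%, within rounding noise).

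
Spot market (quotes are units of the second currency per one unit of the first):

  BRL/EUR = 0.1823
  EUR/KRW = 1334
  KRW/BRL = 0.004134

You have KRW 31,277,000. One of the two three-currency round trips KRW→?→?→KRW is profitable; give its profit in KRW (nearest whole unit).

Profitable loop is KRW → BRL → EUR → KRW:
KRW 31,277,000 × 0.004134 = BRL 129,299.12
BRL 129,299.12 × 0.1823 = EUR 23,571.23
EUR 23,571.23 × 1334 = KRW 31,444,020
Profit = KRW 31,444,020 − KRW 31,277,000

Profit: KRW 167,020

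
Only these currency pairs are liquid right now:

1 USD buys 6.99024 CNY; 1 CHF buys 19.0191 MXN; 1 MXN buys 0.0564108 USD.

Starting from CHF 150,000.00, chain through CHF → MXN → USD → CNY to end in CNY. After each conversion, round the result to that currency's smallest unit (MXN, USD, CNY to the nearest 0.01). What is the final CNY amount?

CNY 1,124,956.10

CHF 150,000.00 × 19.0191 = MXN 2,852,865.00
MXN 2,852,865.00 × 0.0564108 = USD 160,932.40
USD 160,932.40 × 6.99024 = CNY 1,124,956.10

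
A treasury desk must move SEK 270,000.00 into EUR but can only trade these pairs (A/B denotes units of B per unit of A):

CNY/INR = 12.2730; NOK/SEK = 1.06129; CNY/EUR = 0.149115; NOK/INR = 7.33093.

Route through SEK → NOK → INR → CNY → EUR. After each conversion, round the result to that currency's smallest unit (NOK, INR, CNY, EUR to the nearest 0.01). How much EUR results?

EUR 22,659.97

SEK 270,000.00 ÷ 1.06129 = NOK 254,407.37
NOK 254,407.37 × 7.33093 = INR 1,865,042.62
INR 1,865,042.62 ÷ 12.2730 = CNY 151,963.06
CNY 151,963.06 × 0.149115 = EUR 22,659.97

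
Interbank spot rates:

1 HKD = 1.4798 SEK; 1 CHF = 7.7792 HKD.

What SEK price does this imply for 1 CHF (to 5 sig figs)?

1 CHF × 7.7792 = 7.7792 HKD
7.7792 HKD × 1.4798 = 11.5117 SEK

CHF/SEK = 11.512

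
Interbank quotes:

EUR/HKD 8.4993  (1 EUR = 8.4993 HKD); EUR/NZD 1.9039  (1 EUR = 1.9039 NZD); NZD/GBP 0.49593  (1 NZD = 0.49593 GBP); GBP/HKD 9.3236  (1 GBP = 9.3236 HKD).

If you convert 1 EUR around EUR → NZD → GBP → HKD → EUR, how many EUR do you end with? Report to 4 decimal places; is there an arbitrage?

1.0358 (arbitrage exists)

Around EUR → NZD → GBP → HKD → EUR: 1 × 1.9039 × 0.49593 × 9.3236 ÷ 8.4993 = 1.035774
Product > 1; profitable direction is EUR → NZD → GBP → HKD → EUR.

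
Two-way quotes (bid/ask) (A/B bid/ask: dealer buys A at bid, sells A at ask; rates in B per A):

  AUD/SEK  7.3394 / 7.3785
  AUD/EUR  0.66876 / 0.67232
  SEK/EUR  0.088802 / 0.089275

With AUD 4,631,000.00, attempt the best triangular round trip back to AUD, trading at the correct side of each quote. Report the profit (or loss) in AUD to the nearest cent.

Best loop AUD → EUR → SEK → AUD:
AUD 4,631,000.00 × 0.66876 (sell AUD at bid) = EUR 3,097,027.56
EUR 3,097,027.56 ÷ 0.089275 (buy SEK at ask) = SEK 34,690,871.58
SEK 34,690,871.58 ÷ 7.3785 (buy AUD at ask) = AUD 4,701,615.72

Net profit: AUD 70,615.72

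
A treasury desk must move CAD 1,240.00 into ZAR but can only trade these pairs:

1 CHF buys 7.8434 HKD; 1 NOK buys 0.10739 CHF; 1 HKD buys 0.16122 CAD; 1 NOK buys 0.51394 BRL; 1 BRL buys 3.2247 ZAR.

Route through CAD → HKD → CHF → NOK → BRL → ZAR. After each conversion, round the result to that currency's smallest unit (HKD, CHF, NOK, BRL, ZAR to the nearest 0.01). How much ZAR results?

ZAR 15,133.32

CAD 1,240.00 ÷ 0.16122 = HKD 7,691.35
HKD 7,691.35 ÷ 7.8434 = CHF 980.61
CHF 980.61 ÷ 0.10739 = NOK 9,131.30
NOK 9,131.30 × 0.51394 = BRL 4,692.94
BRL 4,692.94 × 3.2247 = ZAR 15,133.32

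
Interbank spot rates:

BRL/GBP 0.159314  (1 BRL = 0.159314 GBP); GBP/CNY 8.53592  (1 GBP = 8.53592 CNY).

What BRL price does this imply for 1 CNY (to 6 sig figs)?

CNY/BRL = 0.735353

1 CNY ÷ 8.53592 = 0.117152 GBP
0.117152 GBP ÷ 0.159314 = 0.735353 BRL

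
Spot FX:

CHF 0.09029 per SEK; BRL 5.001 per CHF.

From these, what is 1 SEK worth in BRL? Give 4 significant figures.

1 SEK × 0.09029 = 0.09029 CHF
0.09029 CHF × 5.001 = 0.45154 BRL

SEK/BRL = 0.4515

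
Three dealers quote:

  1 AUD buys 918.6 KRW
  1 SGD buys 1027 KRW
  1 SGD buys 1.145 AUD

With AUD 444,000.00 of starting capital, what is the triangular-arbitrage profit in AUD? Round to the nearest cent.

Profitable loop is AUD → KRW → SGD → AUD:
AUD 444,000.00 × 918.6 = KRW 407,858,400
KRW 407,858,400 ÷ 1027 = SGD 397,135.74
SGD 397,135.74 × 1.145 = AUD 454,720.42
Profit = AUD 454,720.42 − AUD 444,000.00

Profit: AUD 10,720.42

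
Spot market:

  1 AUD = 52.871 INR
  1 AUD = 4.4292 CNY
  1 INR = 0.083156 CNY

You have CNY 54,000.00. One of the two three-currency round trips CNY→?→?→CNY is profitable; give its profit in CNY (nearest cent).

Profit: CNY 401.13

Profitable loop is CNY → INR → AUD → CNY:
CNY 54,000.00 ÷ 0.083156 = INR 649,381.88
INR 649,381.88 ÷ 52.871 = AUD 12,282.38
AUD 12,282.38 × 4.4292 = CNY 54,401.13
Profit = CNY 54,401.13 − CNY 54,000.00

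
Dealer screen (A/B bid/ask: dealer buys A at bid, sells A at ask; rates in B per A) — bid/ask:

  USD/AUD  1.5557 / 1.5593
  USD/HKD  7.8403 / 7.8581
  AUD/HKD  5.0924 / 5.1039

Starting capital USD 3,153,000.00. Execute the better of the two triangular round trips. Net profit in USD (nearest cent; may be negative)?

Net profit: USD 25,738.34

Best loop USD → AUD → HKD → USD:
USD 3,153,000.00 × 1.5557 (sell USD at bid) = AUD 4,905,122.10
AUD 4,905,122.10 × 5.0924 (sell AUD at bid) = HKD 24,978,843.78
HKD 24,978,843.78 ÷ 7.8581 (buy USD at ask) = USD 3,178,738.34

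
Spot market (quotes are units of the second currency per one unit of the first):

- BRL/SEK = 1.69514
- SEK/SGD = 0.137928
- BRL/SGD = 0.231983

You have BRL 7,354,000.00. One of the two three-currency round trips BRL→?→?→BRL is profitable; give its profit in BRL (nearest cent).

Profitable loop is BRL → SEK → SGD → BRL:
BRL 7,354,000.00 × 1.69514 = SEK 12,466,059.56
SEK 12,466,059.56 × 0.137928 = SGD 1,719,418.66
SGD 1,719,418.66 ÷ 0.231983 = BRL 7,411,830.45
Profit = BRL 7,411,830.45 − BRL 7,354,000.00

Profit: BRL 57,830.45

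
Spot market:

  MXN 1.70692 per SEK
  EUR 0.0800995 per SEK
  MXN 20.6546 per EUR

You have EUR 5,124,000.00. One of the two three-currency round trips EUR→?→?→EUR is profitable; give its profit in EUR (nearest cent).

Profit: EUR 162,590.78

Profitable loop is EUR → SEK → MXN → EUR:
EUR 5,124,000.00 ÷ 0.0800995 = SEK 63,970,436.77
SEK 63,970,436.77 × 1.70692 = MXN 109,192,417.93
MXN 109,192,417.93 ÷ 20.6546 = EUR 5,286,590.78
Profit = EUR 5,286,590.78 − EUR 5,124,000.00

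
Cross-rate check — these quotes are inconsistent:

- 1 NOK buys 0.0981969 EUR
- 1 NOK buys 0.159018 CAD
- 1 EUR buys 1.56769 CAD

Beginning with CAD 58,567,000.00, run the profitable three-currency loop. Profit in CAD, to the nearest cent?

Profit: CAD 1,931,039.31

Profitable loop is CAD → EUR → NOK → CAD:
CAD 58,567,000.00 ÷ 1.56769 = EUR 37,358,789.05
EUR 37,358,789.05 ÷ 0.0981969 = NOK 380,447,743.73
NOK 380,447,743.73 × 0.159018 = CAD 60,498,039.31
Profit = CAD 60,498,039.31 − CAD 58,567,000.00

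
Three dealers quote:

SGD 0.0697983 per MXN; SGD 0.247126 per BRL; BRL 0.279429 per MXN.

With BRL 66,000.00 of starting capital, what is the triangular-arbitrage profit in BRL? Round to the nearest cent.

Profit: BRL 711.22

Profitable loop is BRL → MXN → SGD → BRL:
BRL 66,000.00 ÷ 0.279429 = MXN 236,195.96
MXN 236,195.96 × 0.0697983 = SGD 16,486.08
SGD 16,486.08 ÷ 0.247126 = BRL 66,711.22
Profit = BRL 66,711.22 − BRL 66,000.00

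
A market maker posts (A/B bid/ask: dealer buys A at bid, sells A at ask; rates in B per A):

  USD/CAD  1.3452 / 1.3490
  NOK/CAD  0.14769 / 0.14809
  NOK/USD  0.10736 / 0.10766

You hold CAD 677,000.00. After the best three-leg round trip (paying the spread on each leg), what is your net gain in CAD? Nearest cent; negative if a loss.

Net profit: CAD 11,451.63

Best loop CAD → USD → NOK → CAD:
CAD 677,000.00 ÷ 1.3490 (buy USD at ask) = USD 501,853.22
USD 501,853.22 ÷ 0.10766 (buy NOK at ask) = NOK 4,661,464.10
NOK 4,661,464.10 × 0.14769 (sell NOK at bid) = CAD 688,451.63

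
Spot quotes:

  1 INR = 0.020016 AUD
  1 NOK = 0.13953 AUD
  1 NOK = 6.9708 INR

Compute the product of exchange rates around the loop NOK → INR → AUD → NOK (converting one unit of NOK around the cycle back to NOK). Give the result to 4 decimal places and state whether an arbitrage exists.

1.0000 (no arbitrage)

Around NOK → INR → AUD → NOK: 1 × 6.9708 × 0.020016 ÷ 0.13953 = 0.999982
Product ≈ 1 (deviation 0.002%, within rounding noise).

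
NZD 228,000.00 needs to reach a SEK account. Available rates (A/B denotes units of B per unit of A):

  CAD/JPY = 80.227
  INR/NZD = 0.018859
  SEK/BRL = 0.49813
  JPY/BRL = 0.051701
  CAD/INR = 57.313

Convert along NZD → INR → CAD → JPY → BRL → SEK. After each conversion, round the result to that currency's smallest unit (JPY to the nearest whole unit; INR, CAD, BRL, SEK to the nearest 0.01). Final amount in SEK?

NZD 228,000.00 ÷ 0.018859 = INR 12,089,718.44
INR 12,089,718.44 ÷ 57.313 = CAD 210,941.99
CAD 210,941.99 × 80.227 = JPY 16,923,243
JPY 16,923,243 × 0.051701 = BRL 874,948.59
BRL 874,948.59 ÷ 0.49813 = SEK 1,756,466.36

SEK 1,756,466.36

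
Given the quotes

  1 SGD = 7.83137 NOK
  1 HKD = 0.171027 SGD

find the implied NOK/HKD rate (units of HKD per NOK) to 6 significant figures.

NOK/HKD = 0.746616

1 NOK ÷ 7.83137 = 0.127692 SGD
0.127692 SGD ÷ 0.171027 = 0.746616 HKD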